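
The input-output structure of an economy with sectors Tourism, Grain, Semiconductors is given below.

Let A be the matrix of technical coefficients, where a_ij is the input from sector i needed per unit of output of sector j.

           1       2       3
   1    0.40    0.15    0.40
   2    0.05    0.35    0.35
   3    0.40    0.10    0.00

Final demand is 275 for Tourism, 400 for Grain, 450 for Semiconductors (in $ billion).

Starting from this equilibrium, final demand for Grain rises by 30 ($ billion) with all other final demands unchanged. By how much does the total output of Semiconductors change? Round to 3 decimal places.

I − A =
  [   0.60    -0.15    -0.40]
  [  -0.05     0.65    -0.35]
  [  -0.40    -0.10     1.00]
Cofactors of I−A, C_ij = (−1)^(i+j)·(minor ij) (rows/columns in the sector order above):
  C_11 = (0.65)(1.00) − (-0.35)(-0.10) = 0.6150
  C_12 = −[(-0.05)(1.00) − (-0.35)(-0.40)] = 0.1900
  C_13 = (-0.05)(-0.10) − (0.65)(-0.40) = 0.2650
  C_21 = −[(-0.15)(1.00) − (-0.40)(-0.10)] = 0.1900
  C_22 = (0.60)(1.00) − (-0.40)(-0.40) = 0.4400
  C_23 = −[(0.60)(-0.10) − (-0.15)(-0.40)] = 0.1200
  C_31 = (-0.15)(-0.35) − (-0.40)(0.65) = 0.3125
  C_32 = −[(0.60)(-0.35) − (-0.40)(-0.05)] = 0.2300
  C_33 = (0.60)(0.65) − (-0.15)(-0.05) = 0.3825
det(I−A) = Σ_j (I−A)_1j·C_1j = (0.60)(0.6150) + (-0.15)(0.1900) + (-0.40)(0.2650) = 0.2345
adj(I−A) = Cᵀ =
  [ 0.6150   0.1900   0.3125]
  [ 0.1900   0.4400   0.2300]
  [ 0.2650   0.1200   0.3825]
(I − A)⁻¹ = adj(I−A) / det(I−A) ≈
  [   2.6226     0.8102     1.3326]
  [   0.8102     1.8763     0.9808]
  [   1.1301     0.5117     1.6311]
Δx = (I − A)⁻¹ Δd with Δd having +30 in the Grain component and 0 elsewhere.
So Δx_3 = L_32 · (+30), where L_32 = adj(I−A)_32 / det(I−A) = 0.1200 / 0.2345.
Δx_3 = 0.1200 × (+30) / 0.2345 = 3.60 / 0.2345 ≈ 15.352.

Δx_3 = 15.352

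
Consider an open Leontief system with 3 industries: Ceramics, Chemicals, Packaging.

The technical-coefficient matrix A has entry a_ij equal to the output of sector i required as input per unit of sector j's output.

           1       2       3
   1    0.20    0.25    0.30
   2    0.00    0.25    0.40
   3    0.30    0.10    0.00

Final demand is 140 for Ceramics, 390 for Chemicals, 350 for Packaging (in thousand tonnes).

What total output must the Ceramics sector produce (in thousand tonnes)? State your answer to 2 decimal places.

x_1 = 685.12

I − A =
  [   0.80    -0.25    -0.30]
  [   0.00     0.75    -0.40]
  [  -0.30    -0.10     1.00]
Cofactors of I−A, C_ij = (−1)^(i+j)·(minor ij) (rows/columns in the sector order above):
  C_11 = (0.75)(1.00) − (-0.40)(-0.10) = 0.7100
  C_12 = −[(0.00)(1.00) − (-0.40)(-0.30)] = 0.1200
  C_13 = (0.00)(-0.10) − (0.75)(-0.30) = 0.2250
  C_21 = −[(-0.25)(1.00) − (-0.30)(-0.10)] = 0.2800
  C_22 = (0.80)(1.00) − (-0.30)(-0.30) = 0.7100
  C_23 = −[(0.80)(-0.10) − (-0.25)(-0.30)] = 0.1550
  C_31 = (-0.25)(-0.40) − (-0.30)(0.75) = 0.3250
  C_32 = −[(0.80)(-0.40) − (-0.30)(0.00)] = 0.3200
  C_33 = (0.80)(0.75) − (-0.25)(0.00) = 0.6000
det(I−A) = Σ_j (I−A)_1j·C_1j = (0.80)(0.7100) + (-0.25)(0.1200) + (-0.30)(0.2250) = 0.4705
adj(I−A) = Cᵀ =
  [ 0.7100   0.2800   0.3250]
  [ 0.1200   0.7100   0.3200]
  [ 0.2250   0.1550   0.6000]
(I − A)⁻¹ = adj(I−A) / det(I−A) ≈
  [   1.5090     0.5951     0.6908]
  [   0.2550     1.5090     0.6801]
  [   0.4782     0.3294     1.2752]
x = (I − A)⁻¹ d = adj(I−A)·d / det(I−A), with det(I−A) = 0.4705:
  x_1 = (0.7100·140 + 0.2800·390 + 0.3250·350) / 0.4705 = 322.35 / 0.4705 ≈ 685.12
  x_2 = (0.1200·140 + 0.7100·390 + 0.3200·350) / 0.4705 = 405.70 / 0.4705 ≈ 862.27
  x_3 = (0.2250·140 + 0.1550·390 + 0.6000·350) / 0.4705 = 301.95 / 0.4705 ≈ 641.76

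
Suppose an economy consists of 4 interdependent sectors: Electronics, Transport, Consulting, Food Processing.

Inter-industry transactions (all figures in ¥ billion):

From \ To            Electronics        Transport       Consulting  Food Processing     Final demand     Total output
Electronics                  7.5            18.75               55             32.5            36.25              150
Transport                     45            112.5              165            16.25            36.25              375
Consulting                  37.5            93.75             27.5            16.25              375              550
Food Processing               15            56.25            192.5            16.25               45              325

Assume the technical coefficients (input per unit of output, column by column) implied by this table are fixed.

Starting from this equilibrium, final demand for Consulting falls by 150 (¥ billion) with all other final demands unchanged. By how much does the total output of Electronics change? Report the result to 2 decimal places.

Δx_E = -36.95

Technical coefficients a_ij = z_ij / X_j:
  a_EE = 7.5/150 = 0.05, a_TE = 45/150 = 0.30, a_CE = 37.5/150 = 0.25, a_FE = 15/150 = 0.10
  a_ET = 18.75/375 = 0.05, a_TT = 112.5/375 = 0.30, a_CT = 93.75/375 = 0.25, a_FT = 56.25/375 = 0.15
  a_EC = 55/550 = 0.10, a_TC = 165/550 = 0.30, a_CC = 27.5/550 = 0.05, a_FC = 192.5/550 = 0.35
  a_EF = 32.5/325 = 0.10, a_TF = 16.25/325 = 0.05, a_CF = 16.25/325 = 0.05, a_FF = 16.25/325 = 0.05
I − A =
  [   0.95    -0.05    -0.10    -0.10]
  [  -0.30     0.70    -0.30    -0.05]
  [  -0.25    -0.25     0.95    -0.05]
  [  -0.10    -0.15    -0.35     0.95]
Compute the cofactors C_ij = (−1)^(i+j)·(3×3 minor ij) of I−A; the adjugate is their transpose:
adj(I−A) = Cᵀ =
  [ 0.534500   0.091750   0.109875   0.066875]
  [ 0.347375   0.798250   0.323875   0.095625]
  [ 0.242625   0.246125   0.598625   0.070000]
  [ 0.200500   0.226375   0.283250   0.517500]
det(I−A) = Σ_j (I−A)_1j·C_1j = (0.95)(0.534500) + (-0.05)(0.347375) + (-0.10)(0.242625) + (-0.10)(0.200500) = 0.44609375
(I − A)⁻¹ = adj(I−A) / det(I−A) ≈
  [   1.1982     0.2057     0.2463     0.1499]
  [   0.7787     1.7894     0.7260     0.2144]
  [   0.5439     0.5517     1.3419     0.1569]
  [   0.4495     0.5075     0.6350     1.1601]
Δx = (I − A)⁻¹ Δd with Δd having -150 in the Consulting component and 0 elsewhere.
So Δx_E = L_EC · (-150), where L_EC = adj(I−A)_EC / det(I−A) = 0.109875 / 0.44609375.
Δx_E = 0.109875 × (-150) / 0.44609375 = -16.48125 / 0.44609375 ≈ -36.95.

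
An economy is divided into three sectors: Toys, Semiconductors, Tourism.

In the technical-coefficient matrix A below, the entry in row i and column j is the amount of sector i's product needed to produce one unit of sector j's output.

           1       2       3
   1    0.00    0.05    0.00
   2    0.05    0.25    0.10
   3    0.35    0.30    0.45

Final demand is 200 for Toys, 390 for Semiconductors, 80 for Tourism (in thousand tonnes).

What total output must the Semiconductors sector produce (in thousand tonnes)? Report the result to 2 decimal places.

I − A =
  [   1.00    -0.05     0.00]
  [  -0.05     0.75    -0.10]
  [  -0.35    -0.30     0.55]
Cofactors of I−A, C_ij = (−1)^(i+j)·(minor ij) (rows/columns in the sector order above):
  C_11 = (0.75)(0.55) − (-0.10)(-0.30) = 0.3825
  C_12 = −[(-0.05)(0.55) − (-0.10)(-0.35)] = 0.0625
  C_13 = (-0.05)(-0.30) − (0.75)(-0.35) = 0.2775
  C_21 = −[(-0.05)(0.55) − (0.00)(-0.30)] = 0.0275
  C_22 = (1.00)(0.55) − (0.00)(-0.35) = 0.5500
  C_23 = −[(1.00)(-0.30) − (-0.05)(-0.35)] = 0.3175
  C_31 = (-0.05)(-0.10) − (0.00)(0.75) = 0.0050
  C_32 = −[(1.00)(-0.10) − (0.00)(-0.05)] = 0.1000
  C_33 = (1.00)(0.75) − (-0.05)(-0.05) = 0.7475
det(I−A) = Σ_j (I−A)_1j·C_1j = (1.00)(0.3825) + (-0.05)(0.0625) + (0.00)(0.2775) = 0.379375
adj(I−A) = Cᵀ =
  [ 0.3825   0.0275   0.0050]
  [ 0.0625   0.5500   0.1000]
  [ 0.2775   0.3175   0.7475]
(I − A)⁻¹ = adj(I−A) / det(I−A) ≈
  [   1.0082     0.0725     0.0132]
  [   0.1647     1.4498     0.2636]
  [   0.7315     0.8369     1.9703]
x = (I − A)⁻¹ d = adj(I−A)·d / det(I−A), with det(I−A) = 0.379375:
  x_1 = (0.3825·200 + 0.0275·390 + 0.0050·80) / 0.379375 = 87.625 / 0.379375 ≈ 230.97
  x_2 = (0.0625·200 + 0.5500·390 + 0.1000·80) / 0.379375 = 235.00 / 0.379375 ≈ 619.44
  x_3 = (0.2775·200 + 0.3175·390 + 0.7475·80) / 0.379375 = 239.125 / 0.379375 ≈ 630.31

x_2 = 619.44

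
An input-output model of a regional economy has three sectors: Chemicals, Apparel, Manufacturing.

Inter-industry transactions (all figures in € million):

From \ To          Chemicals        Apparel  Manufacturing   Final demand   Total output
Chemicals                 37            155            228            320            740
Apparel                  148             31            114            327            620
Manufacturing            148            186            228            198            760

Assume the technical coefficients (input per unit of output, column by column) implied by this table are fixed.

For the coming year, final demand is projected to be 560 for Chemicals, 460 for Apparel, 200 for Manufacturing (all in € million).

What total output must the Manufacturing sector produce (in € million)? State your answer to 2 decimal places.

x_M = 985.37

Technical coefficients a_ij = z_ij / X_j:
  a_CC = 37/740 = 0.05, a_AC = 148/740 = 0.20, a_MC = 148/740 = 0.20
  a_CA = 155/620 = 0.25, a_AA = 31/620 = 0.05, a_MA = 186/620 = 0.30
  a_CM = 228/760 = 0.30, a_AM = 114/760 = 0.15, a_MM = 228/760 = 0.30
I − A =
  [   0.95    -0.25    -0.30]
  [  -0.20     0.95    -0.15]
  [  -0.20    -0.30     0.70]
Cofactors of I−A, C_ij = (−1)^(i+j)·(minor ij) (rows/columns in the sector order above):
  C_11 = (0.95)(0.70) − (-0.15)(-0.30) = 0.6200
  C_12 = −[(-0.20)(0.70) − (-0.15)(-0.20)] = 0.1700
  C_13 = (-0.20)(-0.30) − (0.95)(-0.20) = 0.2500
  C_21 = −[(-0.25)(0.70) − (-0.30)(-0.30)] = 0.2650
  C_22 = (0.95)(0.70) − (-0.30)(-0.20) = 0.6050
  C_23 = −[(0.95)(-0.30) − (-0.25)(-0.20)] = 0.3350
  C_31 = (-0.25)(-0.15) − (-0.30)(0.95) = 0.3225
  C_32 = −[(0.95)(-0.15) − (-0.30)(-0.20)] = 0.2025
  C_33 = (0.95)(0.95) − (-0.25)(-0.20) = 0.8525
det(I−A) = Σ_j (I−A)_1j·C_1j = (0.95)(0.6200) + (-0.25)(0.1700) + (-0.30)(0.2500) = 0.4715
adj(I−A) = Cᵀ =
  [ 0.6200   0.2650   0.3225]
  [ 0.1700   0.6050   0.2025]
  [ 0.2500   0.3350   0.8525]
(I − A)⁻¹ = adj(I−A) / det(I−A) ≈
  [   1.3150     0.5620     0.6840]
  [   0.3606     1.2831     0.4295]
  [   0.5302     0.7105     1.8081]
x = (I − A)⁻¹ d = adj(I−A)·d / det(I−A), with det(I−A) = 0.4715:
  x_C = (0.6200·560 + 0.2650·460 + 0.3225·200) / 0.4715 = 533.60 / 0.4715 ≈ 1131.71
  x_A = (0.1700·560 + 0.6050·460 + 0.2025·200) / 0.4715 = 414.00 / 0.4715 ≈ 878.05
  x_M = (0.2500·560 + 0.3350·460 + 0.8525·200) / 0.4715 = 464.60 / 0.4715 ≈ 985.37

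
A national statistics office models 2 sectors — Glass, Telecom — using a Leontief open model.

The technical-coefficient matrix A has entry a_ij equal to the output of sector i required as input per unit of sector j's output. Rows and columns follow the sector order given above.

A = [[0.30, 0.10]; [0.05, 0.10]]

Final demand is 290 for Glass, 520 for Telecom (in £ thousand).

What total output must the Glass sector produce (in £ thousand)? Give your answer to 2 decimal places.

x_1 = 500.80

I − A =
  [   0.70    -0.10]
  [  -0.05     0.90]
det(I−A) = (0.70)(0.90) − (-0.10)(-0.05) = 0.6250
adj(I−A) = [[0.90, 0.10], [0.05, 0.70]]
(I − A)⁻¹ = adj(I−A) / det(I−A) ≈
  [   1.4400     0.1600]
  [   0.0800     1.1200]
x = (I − A)⁻¹ d = adj(I−A)·d / det(I−A), with det(I−A) = 0.6250:
  x_1 = (0.90·290 + 0.10·520) / 0.6250 = 313.00 / 0.6250 = 500.80
  x_2 = (0.05·290 + 0.70·520) / 0.6250 = 378.50 / 0.6250 = 605.60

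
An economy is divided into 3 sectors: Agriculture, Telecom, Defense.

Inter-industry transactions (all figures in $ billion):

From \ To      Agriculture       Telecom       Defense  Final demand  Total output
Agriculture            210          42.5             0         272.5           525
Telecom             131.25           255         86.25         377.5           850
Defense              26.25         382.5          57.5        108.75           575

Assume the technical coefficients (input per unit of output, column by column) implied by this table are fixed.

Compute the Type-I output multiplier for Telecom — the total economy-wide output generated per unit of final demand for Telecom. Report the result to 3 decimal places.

Technical coefficients a_ij = z_ij / X_j:
  a_AA = 210/525 = 0.40, a_TA = 131.25/525 = 0.25, a_DA = 26.25/525 = 0.05
  a_AT = 42.5/850 = 0.05, a_TT = 255/850 = 0.30, a_DT = 382.5/850 = 0.45
  a_AD = 0/575 = 0.00, a_TD = 86.25/575 = 0.15, a_DD = 57.5/575 = 0.10
I − A =
  [   0.60    -0.05     0.00]
  [  -0.25     0.70    -0.15]
  [  -0.05    -0.45     0.90]
Cofactors of I−A, C_ij = (−1)^(i+j)·(minor ij) (rows/columns in the sector order above):
  C_11 = (0.70)(0.90) − (-0.15)(-0.45) = 0.5625
  C_12 = −[(-0.25)(0.90) − (-0.15)(-0.05)] = 0.2325
  C_13 = (-0.25)(-0.45) − (0.70)(-0.05) = 0.1475
  C_21 = −[(-0.05)(0.90) − (0.00)(-0.45)] = 0.0450
  C_22 = (0.60)(0.90) − (0.00)(-0.05) = 0.5400
  C_23 = −[(0.60)(-0.45) − (-0.05)(-0.05)] = 0.2725
  C_31 = (-0.05)(-0.15) − (0.00)(0.70) = 0.0075
  C_32 = −[(0.60)(-0.15) − (0.00)(-0.25)] = 0.0900
  C_33 = (0.60)(0.70) − (-0.05)(-0.25) = 0.4075
det(I−A) = Σ_j (I−A)_1j·C_1j = (0.60)(0.5625) + (-0.05)(0.2325) + (0.00)(0.1475) = 0.325875
adj(I−A) = Cᵀ =
  [ 0.5625   0.0450   0.0075]
  [ 0.2325   0.5400   0.0900]
  [ 0.1475   0.2725   0.4075]
(I − A)⁻¹ = adj(I−A) / det(I−A) ≈
  [   1.7261     0.1381     0.0230]
  [   0.7135     1.6571     0.2762]
  [   0.4526     0.8362     1.2505]
The output multiplier for sector j is the column-j sum of the Leontief inverse (I − A)⁻¹ = adj(I−A) / det(I−A).
Column T of adj(I−A): (0.0450, 0.5400, 0.2725); det(I−A) = 0.325875.
m_T = (0.0450 + 0.5400 + 0.2725) / 0.325875 = 0.8575 / 0.325875 ≈ 2.631.

m_T = 2.631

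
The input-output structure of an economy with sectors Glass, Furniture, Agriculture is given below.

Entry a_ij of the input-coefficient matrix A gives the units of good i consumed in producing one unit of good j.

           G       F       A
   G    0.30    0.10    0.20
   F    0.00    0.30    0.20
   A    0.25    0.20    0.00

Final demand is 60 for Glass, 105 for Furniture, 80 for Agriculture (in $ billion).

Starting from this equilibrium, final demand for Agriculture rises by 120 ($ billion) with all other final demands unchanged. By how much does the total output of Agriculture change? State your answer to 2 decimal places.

Δx_A = 139.34

I − A =
  [   0.70    -0.10    -0.20]
  [   0.00     0.70    -0.20]
  [  -0.25    -0.20     1.00]
Cofactors of I−A, C_ij = (−1)^(i+j)·(minor ij) (rows/columns in the sector order above):
  C_11 = (0.70)(1.00) − (-0.20)(-0.20) = 0.6600
  C_12 = −[(0.00)(1.00) − (-0.20)(-0.25)] = 0.0500
  C_13 = (0.00)(-0.20) − (0.70)(-0.25) = 0.1750
  C_21 = −[(-0.10)(1.00) − (-0.20)(-0.20)] = 0.1400
  C_22 = (0.70)(1.00) − (-0.20)(-0.25) = 0.6500
  C_23 = −[(0.70)(-0.20) − (-0.10)(-0.25)] = 0.1650
  C_31 = (-0.10)(-0.20) − (-0.20)(0.70) = 0.1600
  C_32 = −[(0.70)(-0.20) − (-0.20)(0.00)] = 0.1400
  C_33 = (0.70)(0.70) − (-0.10)(0.00) = 0.4900
det(I−A) = Σ_j (I−A)_1j·C_1j = (0.70)(0.6600) + (-0.10)(0.0500) + (-0.20)(0.1750) = 0.4220
adj(I−A) = Cᵀ =
  [ 0.6600   0.1400   0.1600]
  [ 0.0500   0.6500   0.1400]
  [ 0.1750   0.1650   0.4900]
(I − A)⁻¹ = adj(I−A) / det(I−A) ≈
  [   1.5640     0.3318     0.3791]
  [   0.1185     1.5403     0.3318]
  [   0.4147     0.3910     1.1611]
Δx = (I − A)⁻¹ Δd with Δd having +120 in the Agriculture component and 0 elsewhere.
So Δx_A = L_AA · (+120), where L_AA = adj(I−A)_AA / det(I−A) = 0.4900 / 0.4220.
Δx_A = 0.4900 × (+120) / 0.4220 = 58.80 / 0.4220 ≈ 139.34.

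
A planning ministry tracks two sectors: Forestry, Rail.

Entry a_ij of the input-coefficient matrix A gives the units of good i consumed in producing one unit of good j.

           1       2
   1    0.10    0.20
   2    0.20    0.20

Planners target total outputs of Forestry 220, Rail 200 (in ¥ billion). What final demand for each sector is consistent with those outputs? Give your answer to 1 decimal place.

I − A =
  [   0.90    -0.20]
  [  -0.20     0.80]
d = (I − A) x:
  d_1 = (+0.90)·220 + (-0.20)·200 = 158.0
  d_2 = (-0.20)·220 + (+0.80)·200 = 116.0

d_1 = 158.0, d_2 = 116.0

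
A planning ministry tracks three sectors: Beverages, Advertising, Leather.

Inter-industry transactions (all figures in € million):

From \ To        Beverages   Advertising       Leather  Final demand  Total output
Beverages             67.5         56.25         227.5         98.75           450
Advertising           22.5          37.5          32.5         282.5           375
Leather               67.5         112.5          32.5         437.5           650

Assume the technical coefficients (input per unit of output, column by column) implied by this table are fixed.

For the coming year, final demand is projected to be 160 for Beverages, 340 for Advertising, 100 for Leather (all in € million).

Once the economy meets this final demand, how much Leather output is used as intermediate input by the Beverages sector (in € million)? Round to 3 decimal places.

z_LB = 57.589

Technical coefficients a_ij = z_ij / X_j:
  a_BB = 67.5/450 = 0.15, a_AB = 22.5/450 = 0.05, a_LB = 67.5/450 = 0.15
  a_BA = 56.25/375 = 0.15, a_AA = 37.5/375 = 0.10, a_LA = 112.5/375 = 0.30
  a_BL = 227.5/650 = 0.35, a_AL = 32.5/650 = 0.05, a_LL = 32.5/650 = 0.05
I − A =
  [   0.85    -0.15    -0.35]
  [  -0.05     0.90    -0.05]
  [  -0.15    -0.30     0.95]
Cofactors of I−A, C_ij = (−1)^(i+j)·(minor ij) (rows/columns in the sector order above):
  C_11 = (0.90)(0.95) − (-0.05)(-0.30) = 0.8400
  C_12 = −[(-0.05)(0.95) − (-0.05)(-0.15)] = 0.0550
  C_13 = (-0.05)(-0.30) − (0.90)(-0.15) = 0.1500
  C_21 = −[(-0.15)(0.95) − (-0.35)(-0.30)] = 0.2475
  C_22 = (0.85)(0.95) − (-0.35)(-0.15) = 0.7550
  C_23 = −[(0.85)(-0.30) − (-0.15)(-0.15)] = 0.2775
  C_31 = (-0.15)(-0.05) − (-0.35)(0.90) = 0.3225
  C_32 = −[(0.85)(-0.05) − (-0.35)(-0.05)] = 0.0600
  C_33 = (0.85)(0.90) − (-0.15)(-0.05) = 0.7575
det(I−A) = Σ_j (I−A)_1j·C_1j = (0.85)(0.8400) + (-0.15)(0.0550) + (-0.35)(0.1500) = 0.65325
adj(I−A) = Cᵀ =
  [ 0.8400   0.2475   0.3225]
  [ 0.0550   0.7550   0.0600]
  [ 0.1500   0.2775   0.7575]
(I − A)⁻¹ = adj(I−A) / det(I−A) ≈
  [   1.2859     0.3789     0.4937]
  [   0.0842     1.1558     0.0918]
  [   0.2296     0.4248     1.1596]
First solve x = (I − A)⁻¹ d = adj(I−A)·d / det(I−A); in particular x_B = (0.8400·160 + 0.2475·340 + 0.3225·100) / 0.65325 = 250.80 / 0.65325 ≈ 383.92652.
Intermediate flow from L to B: z_LB = a_LB · x_B = 0.15 × 250.80 / 0.65325 = 37.62 / 0.65325 ≈ 57.589.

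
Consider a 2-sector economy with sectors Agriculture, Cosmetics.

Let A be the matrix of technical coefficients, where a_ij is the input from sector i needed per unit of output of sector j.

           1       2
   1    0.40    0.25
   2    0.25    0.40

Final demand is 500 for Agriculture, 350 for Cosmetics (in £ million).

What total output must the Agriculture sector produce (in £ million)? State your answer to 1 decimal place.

x_1 = 1302.5

I − A =
  [   0.60    -0.25]
  [  -0.25     0.60]
det(I−A) = (0.60)(0.60) − (-0.25)(-0.25) = 0.2975
adj(I−A) = [[0.60, 0.25], [0.25, 0.60]]
(I − A)⁻¹ = adj(I−A) / det(I−A) ≈
  [   2.0168     0.8403]
  [   0.8403     2.0168]
x = (I − A)⁻¹ d = adj(I−A)·d / det(I−A), with det(I−A) = 0.2975:
  x_1 = (0.60·500 + 0.25·350) / 0.2975 = 387.50 / 0.2975 ≈ 1302.5
  x_2 = (0.25·500 + 0.60·350) / 0.2975 = 335.00 / 0.2975 ≈ 1126.1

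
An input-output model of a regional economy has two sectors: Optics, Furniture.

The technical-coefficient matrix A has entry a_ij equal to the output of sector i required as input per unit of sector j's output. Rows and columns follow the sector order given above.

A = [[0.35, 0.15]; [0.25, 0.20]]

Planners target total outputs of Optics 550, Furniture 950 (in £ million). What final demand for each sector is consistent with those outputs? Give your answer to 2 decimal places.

d_O = 215.00, d_F = 622.50

I − A =
  [   0.65    -0.15]
  [  -0.25     0.80]
d = (I − A) x:
  d_O = (+0.65)·550 + (-0.15)·950 = 215.00
  d_F = (-0.25)·550 + (+0.80)·950 = 622.50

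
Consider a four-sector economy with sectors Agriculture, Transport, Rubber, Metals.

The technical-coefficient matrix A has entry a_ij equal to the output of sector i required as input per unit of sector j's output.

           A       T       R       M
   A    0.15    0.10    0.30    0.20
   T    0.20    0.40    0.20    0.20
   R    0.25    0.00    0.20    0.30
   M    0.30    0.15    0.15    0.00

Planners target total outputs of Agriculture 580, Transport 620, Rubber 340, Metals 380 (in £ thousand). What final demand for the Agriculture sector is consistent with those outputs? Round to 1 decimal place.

d_A = 253.0

I − A =
  [   0.85    -0.10    -0.30    -0.20]
  [  -0.20     0.60    -0.20    -0.20]
  [  -0.25     0.00     0.80    -0.30]
  [  -0.30    -0.15    -0.15     1.00]
d = (I − A) x:
  d_A = (+0.85)·580 + (-0.10)·620 + (-0.30)·340 + (-0.20)·380 = 253.0
  d_T = (-0.20)·580 + (+0.60)·620 + (-0.20)·340 + (-0.20)·380 = 112.0
  d_R = (-0.25)·580 + (+0.00)·620 + (+0.80)·340 + (-0.30)·380 = 13.0
  d_M = (-0.30)·580 + (-0.15)·620 + (-0.15)·340 + (+1.00)·380 = 62.0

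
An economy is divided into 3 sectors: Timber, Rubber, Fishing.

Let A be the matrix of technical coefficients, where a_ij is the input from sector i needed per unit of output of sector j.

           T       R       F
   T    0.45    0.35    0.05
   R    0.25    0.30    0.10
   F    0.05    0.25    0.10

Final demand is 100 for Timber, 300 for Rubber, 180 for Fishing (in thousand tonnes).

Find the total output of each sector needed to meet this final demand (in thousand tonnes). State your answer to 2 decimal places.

x_T = 692.67, x_R = 739.36, x_F = 443.86

I − A =
  [   0.55    -0.35    -0.05]
  [  -0.25     0.70    -0.10]
  [  -0.05    -0.25     0.90]
Cofactors of I−A, C_ij = (−1)^(i+j)·(minor ij) (rows/columns in the sector order above):
  C_11 = (0.70)(0.90) − (-0.10)(-0.25) = 0.6050
  C_12 = −[(-0.25)(0.90) − (-0.10)(-0.05)] = 0.2300
  C_13 = (-0.25)(-0.25) − (0.70)(-0.05) = 0.0975
  C_21 = −[(-0.35)(0.90) − (-0.05)(-0.25)] = 0.3275
  C_22 = (0.55)(0.90) − (-0.05)(-0.05) = 0.4925
  C_23 = −[(0.55)(-0.25) − (-0.35)(-0.05)] = 0.1550
  C_31 = (-0.35)(-0.10) − (-0.05)(0.70) = 0.0700
  C_32 = −[(0.55)(-0.10) − (-0.05)(-0.25)] = 0.0675
  C_33 = (0.55)(0.70) − (-0.35)(-0.25) = 0.2975
det(I−A) = Σ_j (I−A)_1j·C_1j = (0.55)(0.6050) + (-0.35)(0.2300) + (-0.05)(0.0975) = 0.247375
adj(I−A) = Cᵀ =
  [ 0.6050   0.3275   0.0700]
  [ 0.2300   0.4925   0.0675]
  [ 0.0975   0.1550   0.2975]
(I − A)⁻¹ = adj(I−A) / det(I−A) ≈
  [   2.4457     1.3239     0.2830]
  [   0.9298     1.9909     0.2729]
  [   0.3941     0.6266     1.2026]
x = (I − A)⁻¹ d = adj(I−A)·d / det(I−A), with det(I−A) = 0.247375:
  x_T = (0.6050·100 + 0.3275·300 + 0.0700·180) / 0.247375 = 171.35 / 0.247375 ≈ 692.67
  x_R = (0.2300·100 + 0.4925·300 + 0.0675·180) / 0.247375 = 182.90 / 0.247375 ≈ 739.36
  x_F = (0.0975·100 + 0.1550·300 + 0.2975·180) / 0.247375 = 109.80 / 0.247375 ≈ 443.86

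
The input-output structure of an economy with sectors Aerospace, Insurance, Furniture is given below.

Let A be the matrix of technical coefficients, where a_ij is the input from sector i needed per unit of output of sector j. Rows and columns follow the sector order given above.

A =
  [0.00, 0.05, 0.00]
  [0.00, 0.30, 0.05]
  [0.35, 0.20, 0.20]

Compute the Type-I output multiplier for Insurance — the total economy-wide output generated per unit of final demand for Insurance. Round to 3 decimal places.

m_I = 1.926

I − A =
  [   1.00    -0.05     0.00]
  [   0.00     0.70    -0.05]
  [  -0.35    -0.20     0.80]
Cofactors of I−A, C_ij = (−1)^(i+j)·(minor ij) (rows/columns in the sector order above):
  C_11 = (0.70)(0.80) − (-0.05)(-0.20) = 0.5500
  C_12 = −[(0.00)(0.80) − (-0.05)(-0.35)] = 0.0175
  C_13 = (0.00)(-0.20) − (0.70)(-0.35) = 0.2450
  C_21 = −[(-0.05)(0.80) − (0.00)(-0.20)] = 0.0400
  C_22 = (1.00)(0.80) − (0.00)(-0.35) = 0.8000
  C_23 = −[(1.00)(-0.20) − (-0.05)(-0.35)] = 0.2175
  C_31 = (-0.05)(-0.05) − (0.00)(0.70) = 0.0025
  C_32 = −[(1.00)(-0.05) − (0.00)(0.00)] = 0.0500
  C_33 = (1.00)(0.70) − (-0.05)(0.00) = 0.7000
det(I−A) = Σ_j (I−A)_1j·C_1j = (1.00)(0.5500) + (-0.05)(0.0175) + (0.00)(0.2450) = 0.549125
adj(I−A) = Cᵀ =
  [ 0.5500   0.0400   0.0025]
  [ 0.0175   0.8000   0.0500]
  [ 0.2450   0.2175   0.7000]
(I − A)⁻¹ = adj(I−A) / det(I−A) ≈
  [   1.0016     0.0728     0.0046]
  [   0.0319     1.4569     0.0911]
  [   0.4462     0.3961     1.2748]
The output multiplier for sector j is the column-j sum of the Leontief inverse (I − A)⁻¹ = adj(I−A) / det(I−A).
Column I of adj(I−A): (0.0400, 0.8000, 0.2175); det(I−A) = 0.549125.
m_I = (0.0400 + 0.8000 + 0.2175) / 0.549125 = 1.0575 / 0.549125 ≈ 1.926.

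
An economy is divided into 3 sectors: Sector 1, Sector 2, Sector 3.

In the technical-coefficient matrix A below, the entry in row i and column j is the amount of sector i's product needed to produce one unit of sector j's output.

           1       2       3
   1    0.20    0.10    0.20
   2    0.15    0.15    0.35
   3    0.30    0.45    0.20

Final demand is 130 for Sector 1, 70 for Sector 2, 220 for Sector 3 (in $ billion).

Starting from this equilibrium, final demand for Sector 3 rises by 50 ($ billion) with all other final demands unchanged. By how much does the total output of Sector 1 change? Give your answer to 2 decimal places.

I − A =
  [   0.80    -0.10    -0.20]
  [  -0.15     0.85    -0.35]
  [  -0.30    -0.45     0.80]
Cofactors of I−A, C_ij = (−1)^(i+j)·(minor ij) (rows/columns in the sector order above):
  C_11 = (0.85)(0.80) − (-0.35)(-0.45) = 0.5225
  C_12 = −[(-0.15)(0.80) − (-0.35)(-0.30)] = 0.2250
  C_13 = (-0.15)(-0.45) − (0.85)(-0.30) = 0.3225
  C_21 = −[(-0.10)(0.80) − (-0.20)(-0.45)] = 0.1700
  C_22 = (0.80)(0.80) − (-0.20)(-0.30) = 0.5800
  C_23 = −[(0.80)(-0.45) − (-0.10)(-0.30)] = 0.3900
  C_31 = (-0.10)(-0.35) − (-0.20)(0.85) = 0.2050
  C_32 = −[(0.80)(-0.35) − (-0.20)(-0.15)] = 0.3100
  C_33 = (0.80)(0.85) − (-0.10)(-0.15) = 0.6650
det(I−A) = Σ_j (I−A)_1j·C_1j = (0.80)(0.5225) + (-0.10)(0.2250) + (-0.20)(0.3225) = 0.3310
adj(I−A) = Cᵀ =
  [ 0.5225   0.1700   0.2050]
  [ 0.2250   0.5800   0.3100]
  [ 0.3225   0.3900   0.6650]
(I − A)⁻¹ = adj(I−A) / det(I−A) ≈
  [   1.5785     0.5136     0.6193]
  [   0.6798     1.7523     0.9366]
  [   0.9743     1.1782     2.0091]
Δx = (I − A)⁻¹ Δd with Δd having +50 in the Sector 3 component and 0 elsewhere.
So Δx_1 = L_13 · (+50), where L_13 = adj(I−A)_13 / det(I−A) = 0.2050 / 0.3310.
Δx_1 = 0.2050 × (+50) / 0.3310 = 10.25 / 0.3310 ≈ 30.97.

Δx_1 = 30.97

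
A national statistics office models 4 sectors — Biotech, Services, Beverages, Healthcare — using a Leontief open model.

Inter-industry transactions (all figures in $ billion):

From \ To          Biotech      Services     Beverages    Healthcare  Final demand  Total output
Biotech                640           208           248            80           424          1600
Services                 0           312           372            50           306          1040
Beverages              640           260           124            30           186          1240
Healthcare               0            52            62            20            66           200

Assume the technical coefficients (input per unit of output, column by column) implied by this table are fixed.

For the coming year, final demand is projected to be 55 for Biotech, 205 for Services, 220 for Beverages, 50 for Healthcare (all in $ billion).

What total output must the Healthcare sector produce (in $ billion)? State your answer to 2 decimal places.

Technical coefficients a_ij = z_ij / X_j:
  a_11 = 640/1600 = 0.40, a_21 = 0/1600 = 0.00, a_31 = 640/1600 = 0.40, a_41 = 0/1600 = 0.00
  a_12 = 208/1040 = 0.20, a_22 = 312/1040 = 0.30, a_32 = 260/1040 = 0.25, a_42 = 52/1040 = 0.05
  a_13 = 248/1240 = 0.20, a_23 = 372/1240 = 0.30, a_33 = 124/1240 = 0.10, a_43 = 62/1240 = 0.05
  a_14 = 80/200 = 0.40, a_24 = 50/200 = 0.25, a_34 = 30/200 = 0.15, a_44 = 20/200 = 0.10
I − A =
  [   0.60    -0.20    -0.20    -0.40]
  [   0.00     0.70    -0.30    -0.25]
  [  -0.40    -0.25     0.90    -0.15]
  [   0.00    -0.05    -0.05     0.90]
Compute the cofactors C_ij = (−1)^(i+j)·(3×3 minor ij) of I−A; the adjugate is their transpose:
adj(I−A) = Cᵀ =
  [ 0.477625   0.230000   0.200000   0.309500]
  [ 0.113000   0.401500   0.169500   0.190000]
  [ 0.247000   0.219500   0.370500   0.232500]
  [ 0.020000   0.034500   0.030000   0.253000]
det(I−A) = Σ_j (I−A)_1j·C_1j = (0.60)(0.477625) + (-0.20)(0.113000) + (-0.20)(0.247000) + (-0.40)(0.020000) = 0.206575
(I − A)⁻¹ = adj(I−A) / det(I−A) ≈
  [   2.3121     1.1134     0.9682     1.4982]
  [   0.5470     1.9436     0.8205     0.9198]
  [   1.1957     1.0626     1.7935     1.1255]
  [   0.0968     0.1670     0.1452     1.2247]
x = (I − A)⁻¹ d = adj(I−A)·d / det(I−A), with det(I−A) = 0.206575:
  x_1 = (0.477625·55 + 0.230000·205 + 0.200000·220 + 0.309500·50) / 0.206575 = 132.894375 / 0.206575 ≈ 643.32
  x_2 = (0.113000·55 + 0.401500·205 + 0.169500·220 + 0.190000·50) / 0.206575 = 135.3125 / 0.206575 ≈ 655.03
  x_3 = (0.247000·55 + 0.219500·205 + 0.370500·220 + 0.232500·50) / 0.206575 = 151.7175 / 0.206575 ≈ 734.44
  x_4 = (0.020000·55 + 0.034500·205 + 0.030000·220 + 0.253000·50) / 0.206575 = 27.4225 / 0.206575 ≈ 132.75

x_4 = 132.75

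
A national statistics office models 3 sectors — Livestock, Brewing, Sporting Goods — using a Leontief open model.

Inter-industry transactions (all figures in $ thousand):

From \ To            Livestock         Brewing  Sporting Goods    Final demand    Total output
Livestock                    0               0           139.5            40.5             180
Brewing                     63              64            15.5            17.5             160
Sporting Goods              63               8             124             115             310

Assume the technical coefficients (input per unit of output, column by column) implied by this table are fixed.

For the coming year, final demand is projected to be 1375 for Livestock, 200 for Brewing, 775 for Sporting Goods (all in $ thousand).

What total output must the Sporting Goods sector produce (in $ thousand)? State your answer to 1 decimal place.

x_S = 3087.9

Technical coefficients a_ij = z_ij / X_j:
  a_LL = 0/180 = 0.00, a_BL = 63/180 = 0.35, a_SL = 63/180 = 0.35
  a_LB = 0/160 = 0.00, a_BB = 64/160 = 0.40, a_SB = 8/160 = 0.05
  a_LS = 139.5/310 = 0.45, a_BS = 15.5/310 = 0.05, a_SS = 124/310 = 0.40
I − A =
  [   1.00     0.00    -0.45]
  [  -0.35     0.60    -0.05]
  [  -0.35    -0.05     0.60]
Cofactors of I−A, C_ij = (−1)^(i+j)·(minor ij) (rows/columns in the sector order above):
  C_11 = (0.60)(0.60) − (-0.05)(-0.05) = 0.3575
  C_12 = −[(-0.35)(0.60) − (-0.05)(-0.35)] = 0.2275
  C_13 = (-0.35)(-0.05) − (0.60)(-0.35) = 0.2275
  C_21 = −[(0.00)(0.60) − (-0.45)(-0.05)] = 0.0225
  C_22 = (1.00)(0.60) − (-0.45)(-0.35) = 0.4425
  C_23 = −[(1.00)(-0.05) − (0.00)(-0.35)] = 0.0500
  C_31 = (0.00)(-0.05) − (-0.45)(0.60) = 0.2700
  C_32 = −[(1.00)(-0.05) − (-0.45)(-0.35)] = 0.2075
  C_33 = (1.00)(0.60) − (0.00)(-0.35) = 0.6000
det(I−A) = Σ_j (I−A)_1j·C_1j = (1.00)(0.3575) + (0.00)(0.2275) + (-0.45)(0.2275) = 0.255125
adj(I−A) = Cᵀ =
  [ 0.3575   0.0225   0.2700]
  [ 0.2275   0.4425   0.2075]
  [ 0.2275   0.0500   0.6000]
(I − A)⁻¹ = adj(I−A) / det(I−A) ≈
  [   1.4013     0.0882     1.0583]
  [   0.8917     1.7344     0.8133]
  [   0.8917     0.1960     2.3518]
x = (I − A)⁻¹ d = adj(I−A)·d / det(I−A), with det(I−A) = 0.255125:
  x_L = (0.3575·1375 + 0.0225·200 + 0.2700·775) / 0.255125 = 705.3125 / 0.255125 ≈ 2764.6
  x_B = (0.2275·1375 + 0.4425·200 + 0.2075·775) / 0.255125 = 562.125 / 0.255125 ≈ 2203.3
  x_S = (0.2275·1375 + 0.0500·200 + 0.6000·775) / 0.255125 = 787.8125 / 0.255125 ≈ 3087.9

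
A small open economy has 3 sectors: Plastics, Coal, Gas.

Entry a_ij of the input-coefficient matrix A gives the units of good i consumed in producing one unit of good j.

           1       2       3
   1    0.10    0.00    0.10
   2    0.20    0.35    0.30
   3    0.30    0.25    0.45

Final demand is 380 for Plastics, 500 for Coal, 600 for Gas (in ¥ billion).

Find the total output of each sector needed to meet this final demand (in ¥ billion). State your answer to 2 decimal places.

x_1 = 691.40, x_2 = 2100.11, x_3 = 2422.63

I − A =
  [   0.90     0.00    -0.10]
  [  -0.20     0.65    -0.30]
  [  -0.30    -0.25     0.55]
Cofactors of I−A, C_ij = (−1)^(i+j)·(minor ij) (rows/columns in the sector order above):
  C_11 = (0.65)(0.55) − (-0.30)(-0.25) = 0.2825
  C_12 = −[(-0.20)(0.55) − (-0.30)(-0.30)] = 0.2000
  C_13 = (-0.20)(-0.25) − (0.65)(-0.30) = 0.2450
  C_21 = −[(0.00)(0.55) − (-0.10)(-0.25)] = 0.0250
  C_22 = (0.90)(0.55) − (-0.10)(-0.30) = 0.4650
  C_23 = −[(0.90)(-0.25) − (0.00)(-0.30)] = 0.2250
  C_31 = (0.00)(-0.30) − (-0.10)(0.65) = 0.0650
  C_32 = −[(0.90)(-0.30) − (-0.10)(-0.20)] = 0.2900
  C_33 = (0.90)(0.65) − (0.00)(-0.20) = 0.5850
det(I−A) = Σ_j (I−A)_1j·C_1j = (0.90)(0.2825) + (0.00)(0.2000) + (-0.10)(0.2450) = 0.22975
adj(I−A) = Cᵀ =
  [ 0.2825   0.0250   0.0650]
  [ 0.2000   0.4650   0.2900]
  [ 0.2450   0.2250   0.5850]
(I − A)⁻¹ = adj(I−A) / det(I−A) ≈
  [   1.2296     0.1088     0.2829]
  [   0.8705     2.0239     1.2622]
  [   1.0664     0.9793     2.5462]
x = (I − A)⁻¹ d = adj(I−A)·d / det(I−A), with det(I−A) = 0.22975:
  x_1 = (0.2825·380 + 0.0250·500 + 0.0650·600) / 0.22975 = 158.85 / 0.22975 ≈ 691.40
  x_2 = (0.2000·380 + 0.4650·500 + 0.2900·600) / 0.22975 = 482.50 / 0.22975 ≈ 2100.11
  x_3 = (0.2450·380 + 0.2250·500 + 0.5850·600) / 0.22975 = 556.60 / 0.22975 ≈ 2422.63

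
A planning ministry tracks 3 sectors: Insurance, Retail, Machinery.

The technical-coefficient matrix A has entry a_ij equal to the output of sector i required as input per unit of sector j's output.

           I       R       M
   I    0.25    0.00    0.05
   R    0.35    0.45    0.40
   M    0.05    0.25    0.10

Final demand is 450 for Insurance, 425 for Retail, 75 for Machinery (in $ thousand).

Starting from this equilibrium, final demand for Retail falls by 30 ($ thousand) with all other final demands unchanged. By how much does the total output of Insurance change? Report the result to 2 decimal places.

Δx_I = -1.29

I − A =
  [   0.75     0.00    -0.05]
  [  -0.35     0.55    -0.40]
  [  -0.05    -0.25     0.90]
Cofactors of I−A, C_ij = (−1)^(i+j)·(minor ij) (rows/columns in the sector order above):
  C_11 = (0.55)(0.90) − (-0.40)(-0.25) = 0.3950
  C_12 = −[(-0.35)(0.90) − (-0.40)(-0.05)] = 0.3350
  C_13 = (-0.35)(-0.25) − (0.55)(-0.05) = 0.1150
  C_21 = −[(0.00)(0.90) − (-0.05)(-0.25)] = 0.0125
  C_22 = (0.75)(0.90) − (-0.05)(-0.05) = 0.6725
  C_23 = −[(0.75)(-0.25) − (0.00)(-0.05)] = 0.1875
  C_31 = (0.00)(-0.40) − (-0.05)(0.55) = 0.0275
  C_32 = −[(0.75)(-0.40) − (-0.05)(-0.35)] = 0.3175
  C_33 = (0.75)(0.55) − (0.00)(-0.35) = 0.4125
det(I−A) = Σ_j (I−A)_1j·C_1j = (0.75)(0.3950) + (0.00)(0.3350) + (-0.05)(0.1150) = 0.2905
adj(I−A) = Cᵀ =
  [ 0.3950   0.0125   0.0275]
  [ 0.3350   0.6725   0.3175]
  [ 0.1150   0.1875   0.4125]
(I − A)⁻¹ = adj(I−A) / det(I−A) ≈
  [   1.3597     0.0430     0.0947]
  [   1.1532     2.3150     1.0929]
  [   0.3959     0.6454     1.4200]
Δx = (I − A)⁻¹ Δd with Δd having -30 in the Retail component and 0 elsewhere.
So Δx_I = L_IR · (-30), where L_IR = adj(I−A)_IR / det(I−A) = 0.0125 / 0.2905.
Δx_I = 0.0125 × (-30) / 0.2905 = -0.375 / 0.2905 ≈ -1.29.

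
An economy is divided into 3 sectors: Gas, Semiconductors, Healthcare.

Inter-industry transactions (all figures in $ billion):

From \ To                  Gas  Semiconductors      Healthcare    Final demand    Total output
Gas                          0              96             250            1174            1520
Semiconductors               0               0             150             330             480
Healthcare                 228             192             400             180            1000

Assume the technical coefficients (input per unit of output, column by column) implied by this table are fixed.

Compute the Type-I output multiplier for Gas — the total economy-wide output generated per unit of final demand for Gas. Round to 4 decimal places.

Technical coefficients a_ij = z_ij / X_j:
  a_11 = 0/1520 = 0.00, a_21 = 0/1520 = 0.00, a_31 = 228/1520 = 0.15
  a_12 = 96/480 = 0.20, a_22 = 0/480 = 0.00, a_32 = 192/480 = 0.40
  a_13 = 250/1000 = 0.25, a_23 = 150/1000 = 0.15, a_33 = 400/1000 = 0.40
I − A =
  [   1.00    -0.20    -0.25]
  [   0.00     1.00    -0.15]
  [  -0.15    -0.40     0.60]
Cofactors of I−A, C_ij = (−1)^(i+j)·(minor ij) (rows/columns in the sector order above):
  C_11 = (1.00)(0.60) − (-0.15)(-0.40) = 0.5400
  C_12 = −[(0.00)(0.60) − (-0.15)(-0.15)] = 0.0225
  C_13 = (0.00)(-0.40) − (1.00)(-0.15) = 0.1500
  C_21 = −[(-0.20)(0.60) − (-0.25)(-0.40)] = 0.2200
  C_22 = (1.00)(0.60) − (-0.25)(-0.15) = 0.5625
  C_23 = −[(1.00)(-0.40) − (-0.20)(-0.15)] = 0.4300
  C_31 = (-0.20)(-0.15) − (-0.25)(1.00) = 0.2800
  C_32 = −[(1.00)(-0.15) − (-0.25)(0.00)] = 0.1500
  C_33 = (1.00)(1.00) − (-0.20)(0.00) = 1.0000
det(I−A) = Σ_j (I−A)_1j·C_1j = (1.00)(0.5400) + (-0.20)(0.0225) + (-0.25)(0.1500) = 0.4980
adj(I−A) = Cᵀ =
  [ 0.5400   0.2200   0.2800]
  [ 0.0225   0.5625   0.1500]
  [ 0.1500   0.4300   1.0000]
(I − A)⁻¹ = adj(I−A) / det(I−A) ≈
  [   1.08434     0.44177     0.56225]
  [   0.04518     1.12952     0.30120]
  [   0.30120     0.86345     2.00803]
The output multiplier for sector j is the column-j sum of the Leontief inverse (I − A)⁻¹ = adj(I−A) / det(I−A).
Column 1 of adj(I−A): (0.5400, 0.0225, 0.1500); det(I−A) = 0.4980.
m_1 = (0.5400 + 0.0225 + 0.1500) / 0.4980 = 0.7125 / 0.4980 ≈ 1.4307.

m_1 = 1.4307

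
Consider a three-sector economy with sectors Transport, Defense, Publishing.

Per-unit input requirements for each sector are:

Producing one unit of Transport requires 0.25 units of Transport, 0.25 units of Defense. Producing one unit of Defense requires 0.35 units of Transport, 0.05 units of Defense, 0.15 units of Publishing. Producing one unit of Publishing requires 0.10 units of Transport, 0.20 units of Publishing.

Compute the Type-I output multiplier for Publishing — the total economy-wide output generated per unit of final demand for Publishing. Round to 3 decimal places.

I − A =
  [   0.75    -0.35    -0.10]
  [  -0.25     0.95     0.00]
  [   0.00    -0.15     0.80]
Cofactors of I−A, C_ij = (−1)^(i+j)·(minor ij) (rows/columns in the sector order above):
  C_11 = (0.95)(0.80) − (0.00)(-0.15) = 0.7600
  C_12 = −[(-0.25)(0.80) − (0.00)(0.00)] = 0.2000
  C_13 = (-0.25)(-0.15) − (0.95)(0.00) = 0.0375
  C_21 = −[(-0.35)(0.80) − (-0.10)(-0.15)] = 0.2950
  C_22 = (0.75)(0.80) − (-0.10)(0.00) = 0.6000
  C_23 = −[(0.75)(-0.15) − (-0.35)(0.00)] = 0.1125
  C_31 = (-0.35)(0.00) − (-0.10)(0.95) = 0.0950
  C_32 = −[(0.75)(0.00) − (-0.10)(-0.25)] = 0.0250
  C_33 = (0.75)(0.95) − (-0.35)(-0.25) = 0.6250
det(I−A) = Σ_j (I−A)_1j·C_1j = (0.75)(0.7600) + (-0.35)(0.2000) + (-0.10)(0.0375) = 0.49625
adj(I−A) = Cᵀ =
  [ 0.7600   0.2950   0.0950]
  [ 0.2000   0.6000   0.0250]
  [ 0.0375   0.1125   0.6250]
(I − A)⁻¹ = adj(I−A) / det(I−A) ≈
  [   1.5315     0.5945     0.1914]
  [   0.4030     1.2091     0.0504]
  [   0.0756     0.2267     1.2594]
The output multiplier for sector j is the column-j sum of the Leontief inverse (I − A)⁻¹ = adj(I−A) / det(I−A).
Column P of adj(I−A): (0.0950, 0.0250, 0.6250); det(I−A) = 0.49625.
m_P = (0.0950 + 0.0250 + 0.6250) / 0.49625 = 0.745 / 0.49625 ≈ 1.501.

m_P = 1.501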